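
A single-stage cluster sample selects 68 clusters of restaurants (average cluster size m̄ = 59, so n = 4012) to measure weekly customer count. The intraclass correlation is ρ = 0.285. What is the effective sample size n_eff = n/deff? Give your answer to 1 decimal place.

228.9

deff = 1 + (59 − 1)·0.285 = 1 + 16.53 = 17.53.
n_eff = 4012 / 17.53 = 228.9.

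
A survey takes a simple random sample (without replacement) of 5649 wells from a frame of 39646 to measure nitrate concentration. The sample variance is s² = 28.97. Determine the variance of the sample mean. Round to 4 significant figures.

Under SRS without replacement, Var(ȳ) = (1 − f)·s²/n with f = n/N = 5649/39646 = 0.14248600.
Var(ȳ) = (1 − 0.14248600)·28.97/5649 = 0.85751400·0.0051283413 = 0.0043976245.

0.004398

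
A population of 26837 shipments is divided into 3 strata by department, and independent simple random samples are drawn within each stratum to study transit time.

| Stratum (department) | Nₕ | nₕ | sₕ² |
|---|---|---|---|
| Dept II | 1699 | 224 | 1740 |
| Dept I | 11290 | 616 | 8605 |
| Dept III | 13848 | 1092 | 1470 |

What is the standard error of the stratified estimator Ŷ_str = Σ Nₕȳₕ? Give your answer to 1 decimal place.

Var(Ŷ_str) = Σₕ Nₕ²(1 − fₕ)sₕ²/nₕ.
Dept II: 1699²·(1 − 224/1699)·1740/224 = 1.9466444 × 10^7.
Dept I: 11290²·(1 − 616/11290)·8605/616 = 1.6834154 × 10^9.
Dept III: 13848²·(1 − 1092/13848)·1470/1092 = 2.3779146 × 10^8.
Sum = 1.9406733 × 10^9.
SE = √(1.9406733 × 10^9) = 44053.1.

44053.1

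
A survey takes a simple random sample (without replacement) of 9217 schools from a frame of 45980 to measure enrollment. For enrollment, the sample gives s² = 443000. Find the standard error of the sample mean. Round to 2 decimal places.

6.20

Under SRS without replacement, Var(ȳ) = (1 − f)·s²/n with f = n/N = 9217/45980 = 0.20045672.
Var(ȳ) = (1 − 0.20045672)·443000/9217 = 0.79954328·48.063361 = 38.428737.
SE(ȳ) = √(38.428737) = 6.20.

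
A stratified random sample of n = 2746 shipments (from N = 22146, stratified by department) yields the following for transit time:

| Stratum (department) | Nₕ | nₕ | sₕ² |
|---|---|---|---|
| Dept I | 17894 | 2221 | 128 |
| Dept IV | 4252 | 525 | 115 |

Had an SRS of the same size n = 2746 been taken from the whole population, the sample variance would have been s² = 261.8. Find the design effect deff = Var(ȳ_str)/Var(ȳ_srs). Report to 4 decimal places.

Var(ȳ_str) = Σ Wₕ²(1−fₕ)sₕ²/nₕ with Wₕ = Nₕ/22146:
  Dept I: (17894/22146)²·(1−2221/17894)·128/2221 = 0.032955688
  Dept IV: (4252/22146)²·(1−525/4252)·115/525 = 0.0070778376
  → Var(ȳ_str) = 0.040033526.
Var(ȳ_srs) = (1 − 2746/22146)·261.8/2746 = 0.083517127.
deff = 0.040033526 / 0.083517127 = 0.4793.

0.4793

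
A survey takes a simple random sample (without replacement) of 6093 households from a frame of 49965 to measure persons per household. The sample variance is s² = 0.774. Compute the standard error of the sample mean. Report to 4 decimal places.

Under SRS without replacement, Var(ȳ) = (1 − f)·s²/n with f = n/N = 6093/49965 = 0.12194536.
Var(ȳ) = (1 − 0.12194536)·0.774/6093 = 0.87805464·1.2703102 × 10^-4 = 1.1154018 × 10^-4.
SE(ȳ) = √(1.1154018 × 10^-4) = 0.0106.

0.0106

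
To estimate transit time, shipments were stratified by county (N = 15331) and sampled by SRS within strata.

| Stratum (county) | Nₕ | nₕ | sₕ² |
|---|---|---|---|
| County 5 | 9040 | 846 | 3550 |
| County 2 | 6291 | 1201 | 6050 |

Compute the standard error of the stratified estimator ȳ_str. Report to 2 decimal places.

1.42

Var(ȳ_str) = Σₕ Wₕ²(1 − fₕ)sₕ²/nₕ with Wₕ = Nₕ/N, N = 15331.
County 5: Wₕ = 0.58965495; term = 0.58965495²·(1 − 0.09358407)·3550/846 = 1.3224566.
County 2: Wₕ = 0.41034505; term = 0.41034505²·(1 − 0.19090765)·6050/1201 = 0.68629189.
Sum = 2.0087485.
SE = √(2.0087485) = 1.42.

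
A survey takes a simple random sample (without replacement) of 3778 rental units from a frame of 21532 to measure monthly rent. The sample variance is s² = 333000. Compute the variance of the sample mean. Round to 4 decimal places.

72.6765

Under SRS without replacement, Var(ȳ) = (1 − f)·s²/n with f = n/N = 3778/21532 = 0.17545978.
Var(ȳ) = (1 − 0.17545978)·333000/3778 = 0.82454022·88.141874 = 72.67652.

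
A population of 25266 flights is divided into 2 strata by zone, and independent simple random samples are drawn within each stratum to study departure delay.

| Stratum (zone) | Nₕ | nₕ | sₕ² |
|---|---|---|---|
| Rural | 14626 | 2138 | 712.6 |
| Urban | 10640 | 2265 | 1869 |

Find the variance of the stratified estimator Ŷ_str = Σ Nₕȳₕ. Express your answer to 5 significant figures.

1.3441 × 10^8

Var(Ŷ_str) = Σₕ Nₕ²(1 − fₕ)sₕ²/nₕ.
Rural: 14626²·(1 − 2138/14626)·712.6/2138 = 6.0877467 × 10^7.
Urban: 10640²·(1 − 2265/10640)·1869/2265 = 7.3530503 × 10^7.
Sum = 1.3440797 × 10^8.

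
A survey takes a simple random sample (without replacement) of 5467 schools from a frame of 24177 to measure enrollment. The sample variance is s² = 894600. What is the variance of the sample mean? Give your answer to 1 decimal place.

Under SRS without replacement, Var(ȳ) = (1 − f)·s²/n with f = n/N = 5467/24177 = 0.22612400.
Var(ȳ) = (1 − 0.22612400)·894600/5467 = 0.77387600·163.63636 = 126.63425.

126.6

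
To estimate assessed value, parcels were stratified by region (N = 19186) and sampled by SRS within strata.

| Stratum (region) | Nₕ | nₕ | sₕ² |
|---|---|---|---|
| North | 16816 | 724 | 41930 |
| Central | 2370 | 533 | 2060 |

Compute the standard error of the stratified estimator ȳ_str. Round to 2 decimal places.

Var(ȳ_str) = Σₕ Wₕ²(1 − fₕ)sₕ²/nₕ with Wₕ = Nₕ/N, N = 19186.
North: Wₕ = 0.87647243; term = 0.87647243²·(1 − 0.04305423)·41930/724 = 42.574557.
Central: Wₕ = 0.12352757; term = 0.12352757²·(1 − 0.22489451)·2060/533 = 0.045711833.
Sum = 42.620269.
SE = √(42.620269) = 6.53.

6.53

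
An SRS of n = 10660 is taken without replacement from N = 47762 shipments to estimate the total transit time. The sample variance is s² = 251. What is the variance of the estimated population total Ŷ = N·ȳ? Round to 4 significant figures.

Var(Ŷ) = N²·Var(ȳ) = N²·(1 − n/N)·s²/n.
f = 10660/47762 = 0.22318998; Var(ȳ) = 0.77681002·251/10660 = 0.018290742.
Var(Ŷ) = 47762² · 0.018290742 = 4.1724999 × 10^7.

4.172 × 10^7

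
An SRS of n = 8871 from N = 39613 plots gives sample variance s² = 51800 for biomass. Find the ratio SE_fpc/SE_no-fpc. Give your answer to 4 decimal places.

0.8809

f = n/N = 8871/39613 = 0.22394164.
SE_no-fpc = √(s²/n) = 2.4164543; SE_fpc = √((1−f)s²/n) = 2.1287555.
Ratio = √(1−f) = 0.88094175.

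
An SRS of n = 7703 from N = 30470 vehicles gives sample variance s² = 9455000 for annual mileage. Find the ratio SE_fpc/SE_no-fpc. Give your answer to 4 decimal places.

f = n/N = 7703/30470 = 0.25280604.
SE_no-fpc = √(s²/n) = 35.034895; SE_fpc = √((1−f)s²/n) = 30.284297.
Ratio = √(1−f) = 0.86440382.

0.8644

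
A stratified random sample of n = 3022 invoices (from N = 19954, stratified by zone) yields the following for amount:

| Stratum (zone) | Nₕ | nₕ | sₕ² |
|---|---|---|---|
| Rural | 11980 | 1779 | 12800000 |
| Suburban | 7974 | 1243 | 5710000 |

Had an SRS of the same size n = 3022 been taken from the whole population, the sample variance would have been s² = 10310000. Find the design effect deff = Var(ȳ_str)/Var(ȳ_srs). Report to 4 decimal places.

Var(ȳ_str) = Σ Wₕ²(1−fₕ)sₕ²/nₕ with Wₕ = Nₕ/19954:
  Rural: (11980/19954)²·(1−1779/11980)·12800000/1779 = 2208.3792
  Suburban: (7974/19954)²·(1−1243/7974)·5710000/1243 = 619.24266
  → Var(ȳ_str) = 2827.6219.
Var(ȳ_srs) = (1 − 3022/19954)·10310000/3022 = 2894.9595.
deff = 2827.6219 / 2894.9595 = 0.9767.

0.9767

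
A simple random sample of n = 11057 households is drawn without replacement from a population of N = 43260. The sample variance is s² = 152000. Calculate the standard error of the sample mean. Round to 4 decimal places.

3.1990

Under SRS without replacement, Var(ȳ) = (1 − f)·s²/n with f = n/N = 11057/43260 = 0.25559408.
Var(ȳ) = (1 − 0.25559408)·152000/11057 = 0.74440592·13.746948 = 10.233309.
SE(ȳ) = √(10.233309) = 3.1990.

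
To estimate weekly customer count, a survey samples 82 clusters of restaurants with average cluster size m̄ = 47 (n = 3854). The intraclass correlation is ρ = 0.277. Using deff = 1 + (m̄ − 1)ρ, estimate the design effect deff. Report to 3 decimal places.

13.742

deff = 1 + (47 − 1)·0.277 = 1 + 12.742 = 13.742.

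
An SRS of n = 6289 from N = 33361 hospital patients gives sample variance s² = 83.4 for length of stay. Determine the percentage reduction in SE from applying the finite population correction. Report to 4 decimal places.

f = n/N = 6289/33361 = 0.18851353.
SE_no-fpc = √(s²/n) = 0.1151575; SE_fpc = √((1−f)s²/n) = 0.10373681.
Ratio = √(1−f) = 0.90082544. Reduction = 100·(1 − 0.90082544) = 9.9175%.

9.9175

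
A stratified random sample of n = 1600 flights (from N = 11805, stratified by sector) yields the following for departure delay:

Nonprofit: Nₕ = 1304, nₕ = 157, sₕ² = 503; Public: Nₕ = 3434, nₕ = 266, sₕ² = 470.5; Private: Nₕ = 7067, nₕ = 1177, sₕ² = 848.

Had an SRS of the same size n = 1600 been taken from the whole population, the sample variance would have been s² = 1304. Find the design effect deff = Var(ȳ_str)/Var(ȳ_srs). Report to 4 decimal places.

Var(ȳ_str) = Σ Wₕ²(1−fₕ)sₕ²/nₕ with Wₕ = Nₕ/11805:
  Nonprofit: (1304/11805)²·(1−157/1304)·503/157 = 0.03438566
  Public: (3434/11805)²·(1−266/3434)·470.5/266 = 0.13808022
  Private: (7067/11805)²·(1−1177/7067)·848/1177 = 0.21519778
  → Var(ȳ_str) = 0.38766366.
Var(ȳ_srs) = (1 − 1600/11805)·1304/1600 = 0.70453833.
deff = 0.38766366 / 0.70453833 = 0.5502.

0.5502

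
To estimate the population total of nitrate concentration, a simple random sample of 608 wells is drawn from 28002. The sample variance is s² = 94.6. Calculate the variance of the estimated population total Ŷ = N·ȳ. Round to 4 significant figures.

1.194 × 10^8

Var(Ŷ) = N²·Var(ȳ) = N²·(1 − n/N)·s²/n.
f = 608/28002 = 0.02171273; Var(ȳ) = 0.97828727·94.6/608 = 0.15221378.
Var(Ŷ) = 28002² · 0.15221378 = 1.1935265 × 10^8.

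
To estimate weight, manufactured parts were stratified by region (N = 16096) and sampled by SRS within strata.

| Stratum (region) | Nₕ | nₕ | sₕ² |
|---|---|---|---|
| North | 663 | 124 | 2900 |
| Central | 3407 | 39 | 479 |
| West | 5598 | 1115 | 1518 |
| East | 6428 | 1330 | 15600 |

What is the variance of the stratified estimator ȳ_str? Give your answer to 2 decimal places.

2.19

Var(ȳ_str) = Σₕ Wₕ²(1 − fₕ)sₕ²/nₕ with Wₕ = Nₕ/N, N = 16096.
North: Wₕ = 0.04119036; term = 0.04119036²·(1 − 0.18702866)·2900/124 = 0.032258389.
Central: Wₕ = 0.21166750; term = 0.21166750²·(1 − 0.01144702)·479/39 = 0.54397532.
West: Wₕ = 0.34778827; term = 0.34778827²·(1 − 0.19917828)·1518/1115 = 0.13187504.
East: Wₕ = 0.39935388; term = 0.39935388²·(1 − 0.20690728)·15600/1330 = 1.483586.
Sum = 2.1916947.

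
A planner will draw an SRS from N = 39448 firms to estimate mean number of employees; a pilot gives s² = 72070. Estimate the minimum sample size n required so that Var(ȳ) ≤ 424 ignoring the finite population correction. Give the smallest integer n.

Without fpc, n₀ = s²/D = 72070/424 = 169.9764.
Rounding up, n = 170.

170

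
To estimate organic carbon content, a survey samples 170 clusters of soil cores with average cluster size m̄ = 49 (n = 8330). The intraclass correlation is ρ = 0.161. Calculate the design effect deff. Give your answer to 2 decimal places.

deff = 1 + (49 − 1)·0.161 = 1 + 7.728 = 8.728.

8.73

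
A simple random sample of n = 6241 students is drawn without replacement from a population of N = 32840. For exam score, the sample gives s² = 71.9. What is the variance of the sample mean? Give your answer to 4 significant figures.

Under SRS without replacement, Var(ȳ) = (1 − f)·s²/n with f = n/N = 6241/32840 = 0.19004263.
Var(ȳ) = (1 − 0.19004263)·71.9/6241 = 0.80995737·0.01152059 = 0.0093311865.

0.009331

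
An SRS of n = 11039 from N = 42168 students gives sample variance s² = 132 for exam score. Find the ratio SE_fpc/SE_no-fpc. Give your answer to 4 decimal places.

0.8592

f = n/N = 11039/42168 = 0.26178619.
SE_no-fpc = √(s²/n) = 0.10935083; SE_fpc = √((1−f)s²/n) = 0.093953547.
Ratio = √(1−f) = 0.85919370.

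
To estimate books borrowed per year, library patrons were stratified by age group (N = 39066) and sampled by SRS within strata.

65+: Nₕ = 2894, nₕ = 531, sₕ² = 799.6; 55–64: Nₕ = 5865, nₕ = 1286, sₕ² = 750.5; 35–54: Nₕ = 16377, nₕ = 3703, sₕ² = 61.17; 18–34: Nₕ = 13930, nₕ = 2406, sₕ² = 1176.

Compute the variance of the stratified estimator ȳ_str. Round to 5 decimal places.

0.07068

Var(ȳ_str) = Σₕ Wₕ²(1 − fₕ)sₕ²/nₕ with Wₕ = Nₕ/N, N = 39066.
65+: Wₕ = 0.07407976; term = 0.07407976²·(1 − 0.18348307)·799.6/531 = 0.0067474958.
55–64: Wₕ = 0.15013055; term = 0.15013055²·(1 − 0.21926684)·750.5/1286 = 0.010269528.
35–54: Wₕ = 0.41921364; term = 0.41921364²·(1 − 0.22610979)·61.17/3703 = 0.0022466475.
18–34: Wₕ = 0.35657605; term = 0.35657605²·(1 − 0.17272075)·1176/2406 = 0.051412435.
Sum = 0.070676106.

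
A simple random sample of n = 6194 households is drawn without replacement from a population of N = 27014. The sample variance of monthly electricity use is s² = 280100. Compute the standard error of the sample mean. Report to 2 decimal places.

Under SRS without replacement, Var(ȳ) = (1 − f)·s²/n with f = n/N = 6194/27014 = 0.22928852.
Var(ȳ) = (1 − 0.22928852)·280100/6194 = 0.77071148·45.221182 = 34.852484.
SE(ȳ) = √(34.852484) = 5.90.

5.90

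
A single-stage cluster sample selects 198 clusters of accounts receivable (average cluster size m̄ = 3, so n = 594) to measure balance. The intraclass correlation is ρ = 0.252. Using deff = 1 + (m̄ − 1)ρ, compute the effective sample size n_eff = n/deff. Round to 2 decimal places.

deff = 1 + (3 − 1)·0.252 = 1 + 0.504 = 1.504.
n_eff = 594 / 1.504 = 394.95.

394.95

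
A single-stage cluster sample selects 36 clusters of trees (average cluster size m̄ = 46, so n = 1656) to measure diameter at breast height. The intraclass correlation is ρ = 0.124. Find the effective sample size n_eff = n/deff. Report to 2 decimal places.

251.67

deff = 1 + (46 − 1)·0.124 = 1 + 5.58 = 6.58.
n_eff = 1656 / 6.58 = 251.67.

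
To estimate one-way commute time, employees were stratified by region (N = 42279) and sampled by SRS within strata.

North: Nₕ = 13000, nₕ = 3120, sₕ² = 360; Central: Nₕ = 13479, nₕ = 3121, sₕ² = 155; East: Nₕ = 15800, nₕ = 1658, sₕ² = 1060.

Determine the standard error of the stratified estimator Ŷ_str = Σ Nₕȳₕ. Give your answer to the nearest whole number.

12830

Var(Ŷ_str) = Σₕ Nₕ²(1 − fₕ)sₕ²/nₕ.
North: 13000²·(1 − 3120/13000)·360/3120 = 1.482 × 10^7.
Central: 13479²·(1 − 3121/13479)·155/3121 = 6.9338032 × 10^6.
East: 15800²·(1 − 1658/15800)·1060/1658 = 1.4285297 × 10^8.
Sum = 1.6460677 × 10^8.
SE = √(1.6460677 × 10^8) = 12830.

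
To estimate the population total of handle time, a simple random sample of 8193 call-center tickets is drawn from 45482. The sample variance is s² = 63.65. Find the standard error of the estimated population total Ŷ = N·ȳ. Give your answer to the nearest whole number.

Var(Ŷ) = N²·Var(ȳ) = N²·(1 − n/N)·s²/n.
f = 8193/45482 = 0.18013720; Var(ȳ) = 0.81986280·63.65/8193 = 0.0063693723.
Var(Ŷ) = 45482² · 0.0063693723 = 1.3175762 × 10^7.
SE(Ŷ) = √(1.3175762 × 10^7) = 3630.

3630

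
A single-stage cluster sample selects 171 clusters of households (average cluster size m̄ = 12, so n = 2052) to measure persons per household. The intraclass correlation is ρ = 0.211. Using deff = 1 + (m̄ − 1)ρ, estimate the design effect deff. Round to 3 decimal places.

3.321

deff = 1 + (12 − 1)·0.211 = 1 + 2.321 = 3.321.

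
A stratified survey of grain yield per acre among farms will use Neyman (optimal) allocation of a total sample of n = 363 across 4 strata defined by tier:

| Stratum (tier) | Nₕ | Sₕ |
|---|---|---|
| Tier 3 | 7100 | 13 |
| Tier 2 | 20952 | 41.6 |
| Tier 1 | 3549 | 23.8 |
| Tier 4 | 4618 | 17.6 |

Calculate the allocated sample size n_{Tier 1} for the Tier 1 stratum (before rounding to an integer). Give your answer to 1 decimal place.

27.1

Neyman allocation: nₕ = n·NₕSₕ / Σⱼ NⱼSⱼ.
Σ NⱼSⱼ = 7100·13 + 20952·41.6 + 3549·23.8 + 4618·17.6 = 1.1296462 × 10^6.
n_{Tier 1} = 363·3549·23.8 / (1.1296462 × 10^6) = 27.1.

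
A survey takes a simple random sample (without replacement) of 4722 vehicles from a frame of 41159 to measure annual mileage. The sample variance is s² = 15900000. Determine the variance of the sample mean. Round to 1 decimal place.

Under SRS without replacement, Var(ȳ) = (1 − f)·s²/n with f = n/N = 4722/41159 = 0.11472582.
Var(ȳ) = (1 − 0.11472582)·15900000/4722 = 0.88527418·3367.2173 = 2980.9105.

2980.9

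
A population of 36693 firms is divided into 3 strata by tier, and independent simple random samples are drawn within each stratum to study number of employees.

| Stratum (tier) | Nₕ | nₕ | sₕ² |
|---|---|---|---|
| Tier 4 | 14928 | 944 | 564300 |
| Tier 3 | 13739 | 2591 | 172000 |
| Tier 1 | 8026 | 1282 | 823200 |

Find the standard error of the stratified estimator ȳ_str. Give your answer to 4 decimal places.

Var(ȳ_str) = Σₕ Wₕ²(1 − fₕ)sₕ²/nₕ with Wₕ = Nₕ/N, N = 36693.
Tier 4: Wₕ = 0.40683509; term = 0.40683509²·(1 − 0.06323687)·564300/944 = 92.683976.
Tier 3: Wₕ = 0.37443109; term = 0.37443109²·(1 − 0.18858723)·172000/2591 = 7.5517339.
Tier 1: Wₕ = 0.21873382; term = 0.21873382²·(1 − 0.15973087)·823200/1282 = 25.814731.
Sum = 126.05044.
SE = √(126.05044) = 11.2272.

11.2272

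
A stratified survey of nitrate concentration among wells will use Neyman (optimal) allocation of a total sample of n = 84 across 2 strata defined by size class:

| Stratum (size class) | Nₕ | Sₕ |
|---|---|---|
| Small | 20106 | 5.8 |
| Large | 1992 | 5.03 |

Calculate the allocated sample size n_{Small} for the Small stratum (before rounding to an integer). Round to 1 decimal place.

Neyman allocation: nₕ = n·NₕSₕ / Σⱼ NⱼSⱼ.
Σ NⱼSⱼ = 20106·5.8 + 1992·5.03 = 126634.56.
n_{Small} = 84·20106·5.8 / 126634.56 = 77.4.

77.4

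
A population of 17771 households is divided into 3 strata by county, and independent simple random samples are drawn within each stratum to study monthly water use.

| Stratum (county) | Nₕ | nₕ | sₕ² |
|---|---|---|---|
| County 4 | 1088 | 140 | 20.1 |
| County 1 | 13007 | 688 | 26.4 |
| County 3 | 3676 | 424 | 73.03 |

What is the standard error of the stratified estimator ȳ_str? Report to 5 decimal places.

0.16266

Var(ȳ_str) = Σₕ Wₕ²(1 − fₕ)sₕ²/nₕ with Wₕ = Nₕ/N, N = 17771.
County 4: Wₕ = 0.06122334; term = 0.06122334²·(1 − 0.12867647)·20.1/140 = 4.6890139 × 10^-4.
County 1: Wₕ = 0.73192280; term = 0.73192280²·(1 − 0.05289460)·26.4/688 = 0.019469032.
County 3: Wₕ = 0.20685386; term = 0.20685386²·(1 − 0.11534276)·73.03/424 = 0.0065198522.
Sum = 0.026457786.
SE = √(0.026457786) = 0.16266.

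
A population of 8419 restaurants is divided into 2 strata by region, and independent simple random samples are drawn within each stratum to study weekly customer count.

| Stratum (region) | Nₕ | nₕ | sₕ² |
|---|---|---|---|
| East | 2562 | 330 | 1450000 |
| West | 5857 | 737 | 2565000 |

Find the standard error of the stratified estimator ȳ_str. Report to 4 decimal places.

Var(ȳ_str) = Σₕ Wₕ²(1 − fₕ)sₕ²/nₕ with Wₕ = Nₕ/N, N = 8419.
East: Wₕ = 0.30431168; term = 0.30431168²·(1 − 0.12880562)·1450000/330 = 354.49193.
West: Wₕ = 0.69568832; term = 0.69568832²·(1 − 0.12583234)·2565000/737 = 1472.4618.
Sum = 1826.9537.
SE = √(1826.9537) = 42.7429.

42.7429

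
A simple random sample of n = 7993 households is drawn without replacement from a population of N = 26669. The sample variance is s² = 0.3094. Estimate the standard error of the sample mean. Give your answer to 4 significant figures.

Under SRS without replacement, Var(ȳ) = (1 − f)·s²/n with f = n/N = 7993/26669 = 0.29971128.
Var(ȳ) = (1 − 0.29971128)·0.3094/7993 = 0.70028872·3.870887 × 10^-5 = 2.7107385 × 10^-5.
SE(ȳ) = √(2.7107385 × 10^-5) = 0.005206.

0.005206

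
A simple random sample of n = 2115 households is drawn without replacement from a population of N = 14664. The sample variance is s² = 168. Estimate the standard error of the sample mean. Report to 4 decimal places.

0.2607

Under SRS without replacement, Var(ȳ) = (1 − f)·s²/n with f = n/N = 2115/14664 = 0.14423077.
Var(ȳ) = (1 − 0.14423077)·168/2115 = 0.85576923·0.079432624 = 0.067975996.
SE(ȳ) = √(0.067975996) = 0.2607.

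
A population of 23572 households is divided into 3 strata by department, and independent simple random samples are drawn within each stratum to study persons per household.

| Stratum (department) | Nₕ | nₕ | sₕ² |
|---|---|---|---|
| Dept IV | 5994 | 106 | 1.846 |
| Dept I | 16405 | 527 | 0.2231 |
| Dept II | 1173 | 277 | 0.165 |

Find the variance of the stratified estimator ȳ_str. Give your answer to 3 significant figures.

Var(ȳ_str) = Σₕ Wₕ²(1 − fₕ)sₕ²/nₕ with Wₕ = Nₕ/N, N = 23572.
Dept IV: Wₕ = 0.25428474; term = 0.25428474²·(1 − 0.01768435)·1.846/106 = 0.0011061589.
Dept I: Wₕ = 0.69595283; term = 0.69595283²·(1 − 0.03212435)·0.2231/527 = 1.9845778 × 10^-4.
Dept II: Wₕ = 0.04976243; term = 0.04976243²·(1 − 0.23614663)·0.165/277 = 1.1267234 × 10^-6.
Sum = 0.0013057434.

0.00131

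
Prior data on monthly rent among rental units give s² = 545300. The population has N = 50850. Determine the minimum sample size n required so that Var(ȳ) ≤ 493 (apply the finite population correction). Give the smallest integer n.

Without fpc, n₀ = s²/D = 545300/493 = 1106.0852.
With fpc, (1 − n/N)·s²/n ≤ D requires n ≥ n₀/(1 + n₀/N) = 1106.0852/(1 + 1106.0852/50850) = 1082.5379.
Rounding up, n = 1083.

1083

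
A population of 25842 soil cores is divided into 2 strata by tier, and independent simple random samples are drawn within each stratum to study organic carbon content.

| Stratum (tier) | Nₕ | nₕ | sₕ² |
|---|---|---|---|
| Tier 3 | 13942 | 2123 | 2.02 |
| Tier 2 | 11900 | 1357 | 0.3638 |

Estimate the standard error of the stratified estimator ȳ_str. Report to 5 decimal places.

0.01689

Var(ȳ_str) = Σₕ Wₕ²(1 − fₕ)sₕ²/nₕ with Wₕ = Nₕ/N, N = 25842.
Tier 3: Wₕ = 0.53950933; term = 0.53950933²·(1 − 0.15227371)·2.02/2123 = 2.3477667 × 10^-4.
Tier 2: Wₕ = 0.46049067; term = 0.46049067²·(1 − 0.11403361)·0.3638/1357 = 5.03665 × 10^-5.
Sum = 2.8514317 × 10^-4.
SE = √(2.8514317 × 10^-4) = 0.01689.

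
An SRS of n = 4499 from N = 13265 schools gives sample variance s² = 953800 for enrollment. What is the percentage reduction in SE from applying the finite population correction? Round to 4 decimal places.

f = n/N = 4499/13265 = 0.33916321.
SE_no-fpc = √(s²/n) = 14.560311; SE_fpc = √((1−f)s²/n) = 11.836349.
Ratio = √(1−f) = 0.81291869. Reduction = 100·(1 − 0.81291869) = 18.7081%.

18.7081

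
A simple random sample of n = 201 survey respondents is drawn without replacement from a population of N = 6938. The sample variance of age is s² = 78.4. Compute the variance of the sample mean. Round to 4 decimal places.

0.3787

Under SRS without replacement, Var(ȳ) = (1 − f)·s²/n with f = n/N = 201/6938 = 0.02897088.
Var(ȳ) = (1 − 0.02897088)·78.4/201 = 0.97102912·0.39004975 = 0.37874966.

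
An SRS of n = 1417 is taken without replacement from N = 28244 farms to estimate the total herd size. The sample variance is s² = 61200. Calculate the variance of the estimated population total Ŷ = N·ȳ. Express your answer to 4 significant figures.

Var(Ŷ) = N²·Var(ȳ) = N²·(1 − n/N)·s²/n.
f = 1417/28244 = 0.05016995; Var(ȳ) = 0.94983005·61200/1417 = 41.023006.
Var(Ŷ) = 28244² · 41.023006 = 3.2725017 × 10^10.

3.273 × 10^10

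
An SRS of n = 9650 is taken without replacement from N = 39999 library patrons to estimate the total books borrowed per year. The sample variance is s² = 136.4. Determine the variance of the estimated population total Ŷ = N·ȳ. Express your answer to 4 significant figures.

Var(Ŷ) = N²·Var(ȳ) = N²·(1 − n/N)·s²/n.
f = 9650/39999 = 0.24125603; Var(ȳ) = 0.75874397·136.4/9650 = 0.01072463.
Var(Ŷ) = 39999² · 0.01072463 = 1.715855 × 10^7.

1.716 × 10^7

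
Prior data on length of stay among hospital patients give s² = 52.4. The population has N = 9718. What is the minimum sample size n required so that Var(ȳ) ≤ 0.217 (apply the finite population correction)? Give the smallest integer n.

Without fpc, n₀ = s²/D = 52.4/0.217 = 241.4747.
With fpc, (1 − n/N)·s²/n ≤ D requires n ≥ n₀/(1 + n₀/N) = 241.4747/(1 + 241.4747/9718) = 235.6200.
Rounding up, n = 236.

236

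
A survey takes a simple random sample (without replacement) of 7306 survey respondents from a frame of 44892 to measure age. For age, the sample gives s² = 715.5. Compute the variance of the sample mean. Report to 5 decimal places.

Under SRS without replacement, Var(ȳ) = (1 − f)·s²/n with f = n/N = 7306/44892 = 0.16274615.
Var(ȳ) = (1 − 0.16274615)·715.5/7306 = 0.83725385·0.097933206 = 0.081994954.

0.08199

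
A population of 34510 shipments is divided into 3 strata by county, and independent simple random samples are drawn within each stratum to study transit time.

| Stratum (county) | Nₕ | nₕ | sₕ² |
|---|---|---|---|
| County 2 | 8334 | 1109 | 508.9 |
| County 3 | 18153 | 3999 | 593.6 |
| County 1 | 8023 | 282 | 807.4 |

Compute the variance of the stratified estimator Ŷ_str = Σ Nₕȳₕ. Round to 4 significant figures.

Var(Ŷ_str) = Σₕ Nₕ²(1 − fₕ)sₕ²/nₕ.
County 2: 8334²·(1 − 1109/8334)·508.9/1109 = 2.7630723 × 10^7.
County 3: 18153²·(1 − 3999/18153)·593.6/3999 = 3.8139069 × 10^7.
County 1: 8023²·(1 − 282/8023)·807.4/282 = 1.7781709 × 10^8.
Sum = 2.4358688 × 10^8.

2.436 × 10^8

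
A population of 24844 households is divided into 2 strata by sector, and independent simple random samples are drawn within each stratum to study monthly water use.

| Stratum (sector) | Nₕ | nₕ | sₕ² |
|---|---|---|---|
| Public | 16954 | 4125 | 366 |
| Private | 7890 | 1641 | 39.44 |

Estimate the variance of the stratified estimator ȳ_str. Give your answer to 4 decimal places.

Var(ȳ_str) = Σₕ Wₕ²(1 − fₕ)sₕ²/nₕ with Wₕ = Nₕ/N, N = 24844.
Public: Wₕ = 0.68241829; term = 0.68241829²·(1 − 0.24330541)·366/4125 = 0.031266486.
Private: Wₕ = 0.31758171; term = 0.31758171²·(1 − 0.20798479)·39.44/1641 = 0.0019198744.
Sum = 0.03318636.

0.0332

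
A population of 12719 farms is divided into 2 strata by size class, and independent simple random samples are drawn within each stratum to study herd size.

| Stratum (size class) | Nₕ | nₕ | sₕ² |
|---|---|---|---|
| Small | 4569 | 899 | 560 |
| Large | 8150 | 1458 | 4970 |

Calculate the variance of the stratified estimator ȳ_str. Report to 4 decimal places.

1.2138

Var(ȳ_str) = Σₕ Wₕ²(1 − fₕ)sₕ²/nₕ with Wₕ = Nₕ/N, N = 12719.
Small: Wₕ = 0.35922635; term = 0.35922635²·(1 − 0.19676078)·560/899 = 0.064566854.
Large: Wₕ = 0.64077365; term = 0.64077365²·(1 − 0.17889571)·4970/1458 = 1.1492287.
Sum = 1.2137956.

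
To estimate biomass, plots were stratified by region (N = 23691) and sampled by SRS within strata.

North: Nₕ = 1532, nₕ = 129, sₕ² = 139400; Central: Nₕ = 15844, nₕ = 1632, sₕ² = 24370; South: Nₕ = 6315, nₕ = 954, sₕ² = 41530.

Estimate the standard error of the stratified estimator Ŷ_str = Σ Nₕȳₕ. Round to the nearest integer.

84610

Var(Ŷ_str) = Σₕ Nₕ²(1 − fₕ)sₕ²/nₕ.
North: 1532²·(1 − 129/1532)·139400/129 = 2.3226806 × 10^9.
Central: 15844²·(1 − 1632/15844)·24370/1632 = 3.3624467 × 10^9.
South: 6315²·(1 − 954/6315)·41530/954 = 1.4737802 × 10^9.
Sum = 7.1589075 × 10^9.
SE = √(7.1589075 × 10^9) = 84610.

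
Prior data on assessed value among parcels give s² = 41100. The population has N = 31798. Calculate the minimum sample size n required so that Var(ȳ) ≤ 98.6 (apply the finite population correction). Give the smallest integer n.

412

Without fpc, n₀ = s²/D = 41100/98.6 = 416.8357.
With fpc, (1 − n/N)·s²/n ≤ D requires n ≥ n₀/(1 + n₀/N) = 416.8357/(1 + 416.8357/31798) = 411.4422.
Rounding up, n = 412.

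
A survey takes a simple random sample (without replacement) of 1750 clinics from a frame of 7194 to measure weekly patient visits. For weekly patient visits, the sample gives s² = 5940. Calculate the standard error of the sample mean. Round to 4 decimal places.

Under SRS without replacement, Var(ȳ) = (1 − f)·s²/n with f = n/N = 1750/7194 = 0.24325827.
Var(ȳ) = (1 − 0.24325827)·5940/1750 = 0.75674173·3.3942857 = 2.5685976.
SE(ȳ) = √(2.5685976) = 1.6027.

1.6027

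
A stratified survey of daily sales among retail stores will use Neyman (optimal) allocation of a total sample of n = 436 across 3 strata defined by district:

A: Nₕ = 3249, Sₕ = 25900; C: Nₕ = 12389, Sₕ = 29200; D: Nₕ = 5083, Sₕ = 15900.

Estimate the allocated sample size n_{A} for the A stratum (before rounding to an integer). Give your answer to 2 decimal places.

69.65

Neyman allocation: nₕ = n·NₕSₕ / Σⱼ NⱼSⱼ.
Σ NⱼSⱼ = 3249·25900 + 12389·29200 + 5083·15900 = 5.267276 × 10^8.
n_{A} = 436·3249·25900 / (5.267276 × 10^8) = 69.65.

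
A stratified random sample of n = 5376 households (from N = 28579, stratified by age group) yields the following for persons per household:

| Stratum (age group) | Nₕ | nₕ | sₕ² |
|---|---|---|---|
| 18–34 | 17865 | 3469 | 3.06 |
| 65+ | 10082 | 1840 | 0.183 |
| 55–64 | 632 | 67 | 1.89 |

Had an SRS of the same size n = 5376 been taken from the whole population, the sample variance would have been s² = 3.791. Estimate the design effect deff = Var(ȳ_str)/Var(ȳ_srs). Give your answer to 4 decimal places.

Var(ȳ_str) = Σ Wₕ²(1−fₕ)sₕ²/nₕ with Wₕ = Nₕ/28579:
  18–34: (17865/28579)²·(1−3469/17865)·3.06/3469 = 2.7775886 × 10^-4
  65+: (10082/28579)²·(1−1840/10082)·0.183/1840 = 1.0118555 × 10^-5
  55–64: (632/28579)²·(1−67/632)·1.89/67 = 1.2332709 × 10^-5
  → Var(ȳ_str) = 3.0021012 × 10^-4.
Var(ȳ_srs) = (1 − 5376/28579)·3.791/5376 = 5.7252128 × 10^-4.
deff = (3.0021012 × 10^-4) / (5.7252128 × 10^-4) = 0.5244.

0.5244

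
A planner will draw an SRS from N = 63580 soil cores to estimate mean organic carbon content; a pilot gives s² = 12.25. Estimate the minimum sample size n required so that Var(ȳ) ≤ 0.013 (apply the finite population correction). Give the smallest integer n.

929

Without fpc, n₀ = s²/D = 12.25/0.013 = 942.3077.
With fpc, (1 − n/N)·s²/n ≤ D requires n ≥ n₀/(1 + n₀/N) = 942.3077/(1 + 942.3077/63580) = 928.5459.
Rounding up, n = 929.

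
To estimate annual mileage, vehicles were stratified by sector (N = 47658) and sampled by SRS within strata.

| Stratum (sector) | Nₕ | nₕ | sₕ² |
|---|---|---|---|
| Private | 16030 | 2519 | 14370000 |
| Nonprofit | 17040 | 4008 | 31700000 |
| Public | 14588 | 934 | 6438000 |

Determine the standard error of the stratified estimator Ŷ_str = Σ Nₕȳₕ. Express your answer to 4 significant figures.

Var(Ŷ_str) = Σₕ Nₕ²(1 − fₕ)sₕ²/nₕ.
Private: 16030²·(1 − 2519/16030)·14370000/2519 = 1.2355195 × 10^12.
Nonprofit: 17040²·(1 − 4008/17040)·31700000/4008 = 1.7563546 × 10^12.
Public: 14588²·(1 − 934/14588)·6438000/934 = 1.3729659 × 10^12.
Sum = 4.36484 × 10^12.
SE = √(4.36484 × 10^12) = 2.089 × 10^6.

2.089 × 10^6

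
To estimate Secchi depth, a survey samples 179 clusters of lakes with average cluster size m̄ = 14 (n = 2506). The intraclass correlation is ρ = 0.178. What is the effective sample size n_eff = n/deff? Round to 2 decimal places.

deff = 1 + (14 − 1)·0.178 = 1 + 2.314 = 3.314.
n_eff = 2506 / 3.314 = 756.19.

756.19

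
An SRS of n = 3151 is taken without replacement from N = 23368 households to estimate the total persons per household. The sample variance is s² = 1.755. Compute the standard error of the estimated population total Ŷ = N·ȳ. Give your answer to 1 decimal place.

Var(Ŷ) = N²·Var(ȳ) = N²·(1 − n/N)·s²/n.
f = 3151/23368 = 0.13484252; Var(ȳ) = 0.86515748·1.755/3151 = 4.8186334 × 10^-4.
Var(Ŷ) = 23368² · (4.8186334 × 10^-4) = 263127.95.
SE(Ŷ) = √(263127.95) = 513.0.

513.0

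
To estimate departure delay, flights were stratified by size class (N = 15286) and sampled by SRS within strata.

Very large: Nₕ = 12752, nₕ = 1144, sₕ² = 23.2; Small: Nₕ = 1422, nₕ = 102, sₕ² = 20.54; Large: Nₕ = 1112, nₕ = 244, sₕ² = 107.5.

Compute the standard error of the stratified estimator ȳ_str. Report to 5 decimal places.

Var(ȳ_str) = Σₕ Wₕ²(1 − fₕ)sₕ²/nₕ with Wₕ = Nₕ/N, N = 15286.
Very large: Wₕ = 0.83422740; term = 0.83422740²·(1 − 0.08971142)·23.2/1144 = 0.012847243.
Small: Wₕ = 0.09302630; term = 0.09302630²·(1 − 0.07172996)·20.54/102 = 0.0016176557.
Large: Wₕ = 0.07274630; term = 0.07274630²·(1 − 0.21942446)·107.5/244 = 0.0018199332.
Sum = 0.016284832.
SE = √(0.016284832) = 0.12761.

0.12761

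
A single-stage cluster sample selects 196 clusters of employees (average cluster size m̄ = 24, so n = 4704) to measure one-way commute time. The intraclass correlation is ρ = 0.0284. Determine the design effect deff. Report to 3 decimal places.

deff = 1 + (24 − 1)·0.0284 = 1 + 0.6532 = 1.6532.

1.653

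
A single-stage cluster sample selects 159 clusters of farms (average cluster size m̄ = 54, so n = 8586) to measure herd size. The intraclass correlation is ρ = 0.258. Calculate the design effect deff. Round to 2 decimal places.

deff = 1 + (54 − 1)·0.258 = 1 + 13.674 = 14.674.

14.67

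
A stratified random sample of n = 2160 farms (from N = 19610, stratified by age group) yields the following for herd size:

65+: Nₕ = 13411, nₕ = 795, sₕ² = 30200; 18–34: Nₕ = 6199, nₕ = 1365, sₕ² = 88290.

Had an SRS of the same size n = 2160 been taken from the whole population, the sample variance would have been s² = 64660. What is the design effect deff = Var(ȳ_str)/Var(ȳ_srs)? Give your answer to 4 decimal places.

0.8166

Var(ȳ_str) = Σ Wₕ²(1−fₕ)sₕ²/nₕ with Wₕ = Nₕ/19610:
  65+: (13411/19610)²·(1−795/13411)·30200/795 = 16.713502
  18–34: (6199/19610)²·(1−1365/6199)·88290/1365 = 5.0402486
  → Var(ȳ_str) = 21.753751.
Var(ȳ_srs) = (1 − 2160/19610)·64660/2160 = 26.637888.
deff = 21.753751 / 26.637888 = 0.8166.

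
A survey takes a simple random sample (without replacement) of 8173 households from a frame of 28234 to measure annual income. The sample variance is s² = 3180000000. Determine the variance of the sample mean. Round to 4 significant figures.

276500

Under SRS without replacement, Var(ȳ) = (1 − f)·s²/n with f = n/N = 8173/28234 = 0.28947368.
Var(ȳ) = (1 − 0.28947368)·3180000000/8173 = 0.71052632·389086.01 = 276455.85.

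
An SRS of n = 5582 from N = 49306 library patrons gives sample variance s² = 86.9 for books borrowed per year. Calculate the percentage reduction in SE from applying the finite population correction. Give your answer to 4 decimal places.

f = n/N = 5582/49306 = 0.11321137.
SE_no-fpc = √(s²/n) = 0.12477138; SE_fpc = √((1−f)s²/n) = 0.11749653.
Ratio = √(1−f) = 0.94169455. Reduction = 100·(1 − 0.94169455) = 5.8305%.

5.8305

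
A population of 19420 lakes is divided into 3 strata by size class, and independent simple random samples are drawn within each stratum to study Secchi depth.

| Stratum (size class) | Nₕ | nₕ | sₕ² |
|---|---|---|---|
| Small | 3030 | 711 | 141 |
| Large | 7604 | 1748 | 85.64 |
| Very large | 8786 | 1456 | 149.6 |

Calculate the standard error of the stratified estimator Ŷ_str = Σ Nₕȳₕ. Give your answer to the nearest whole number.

3193

Var(Ŷ_str) = Σₕ Nₕ²(1 − fₕ)sₕ²/nₕ.
Small: 3030²·(1 − 711/3030)·141/711 = 1.3934548 × 10^6.
Large: 7604²·(1 − 1748/7604)·85.64/1748 = 2.1816165 × 10^6.
Very large: 8786²·(1 − 1456/8786)·149.6/1456 = 6.6170649 × 10^6.
Sum = 1.0192136 × 10^7.
SE = √(1.0192136 × 10^7) = 3193.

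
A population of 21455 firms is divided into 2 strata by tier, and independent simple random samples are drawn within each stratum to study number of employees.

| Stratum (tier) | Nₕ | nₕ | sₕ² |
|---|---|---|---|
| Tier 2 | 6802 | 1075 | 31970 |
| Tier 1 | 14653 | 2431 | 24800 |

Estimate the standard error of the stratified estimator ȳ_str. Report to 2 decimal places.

Var(ȳ_str) = Σₕ Wₕ²(1 − fₕ)sₕ²/nₕ with Wₕ = Nₕ/N, N = 21455.
Tier 2: Wₕ = 0.31703566; term = 0.31703566²·(1 − 0.15804175)·31970/1075 = 2.516755.
Tier 1: Wₕ = 0.68296434; term = 0.68296434²·(1 − 0.16590459)·24800/2431 = 3.9689764.
Sum = 6.4857314.
SE = √(6.4857314) = 2.55.

2.55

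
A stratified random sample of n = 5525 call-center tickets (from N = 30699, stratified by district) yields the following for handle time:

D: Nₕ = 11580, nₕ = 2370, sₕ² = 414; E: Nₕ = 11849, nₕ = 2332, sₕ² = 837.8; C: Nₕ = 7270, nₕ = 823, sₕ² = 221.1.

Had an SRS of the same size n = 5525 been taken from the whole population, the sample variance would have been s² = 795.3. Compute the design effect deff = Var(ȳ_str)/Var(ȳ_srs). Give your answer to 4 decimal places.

0.6448

Var(ȳ_str) = Σ Wₕ²(1−fₕ)sₕ²/nₕ with Wₕ = Nₕ/30699:
  D: (11580/30699)²·(1−2370/11580)·414/2370 = 0.019768409
  E: (11849/30699)²·(1−2332/11849)·837.8/2332 = 0.04298779
  C: (7270/30699)²·(1−823/7270)·221.1/823 = 0.013360802
  → Var(ȳ_str) = 0.076117001.
Var(ȳ_srs) = (1 − 5525/30699)·795.3/5525 = 0.11803932.
deff = 0.076117001 / 0.11803932 = 0.6448.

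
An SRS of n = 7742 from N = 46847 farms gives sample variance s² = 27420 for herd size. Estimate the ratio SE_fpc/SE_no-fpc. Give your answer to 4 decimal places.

f = n/N = 7742/46847 = 0.16526138.
SE_no-fpc = √(s²/n) = 1.8819459; SE_fpc = √((1−f)s²/n) = 1.7194217.
Ratio = √(1−f) = 0.91364031.

0.9136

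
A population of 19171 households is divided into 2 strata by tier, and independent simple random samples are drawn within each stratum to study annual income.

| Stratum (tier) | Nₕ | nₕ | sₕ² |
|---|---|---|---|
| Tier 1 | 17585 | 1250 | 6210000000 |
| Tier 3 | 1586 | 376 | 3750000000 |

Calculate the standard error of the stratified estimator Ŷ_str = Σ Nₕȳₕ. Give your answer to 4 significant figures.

3.803 × 10^7

Var(Ŷ_str) = Σₕ Nₕ²(1 − fₕ)sₕ²/nₕ.
Tier 1: 17585²·(1 − 1250/17585)·6210000000/1250 = 1.4270628 × 10^15.
Tier 3: 1586²·(1 − 376/1586)·3750000000/376 = 1.9139561 × 10^13.
Sum = 1.4462024 × 10^15.
SE = √(1.4462024 × 10^15) = 3.803 × 10^7.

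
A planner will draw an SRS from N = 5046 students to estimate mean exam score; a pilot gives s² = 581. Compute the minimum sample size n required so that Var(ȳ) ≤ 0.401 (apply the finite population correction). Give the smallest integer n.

Without fpc, n₀ = s²/D = 581/0.401 = 1448.8778.
With fpc, (1 − n/N)·s²/n ≤ D requires n ≥ n₀/(1 + n₀/N) = 1448.8778/(1 + 1448.8778/5046) = 1125.6620.
Rounding up, n = 1126.

1126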